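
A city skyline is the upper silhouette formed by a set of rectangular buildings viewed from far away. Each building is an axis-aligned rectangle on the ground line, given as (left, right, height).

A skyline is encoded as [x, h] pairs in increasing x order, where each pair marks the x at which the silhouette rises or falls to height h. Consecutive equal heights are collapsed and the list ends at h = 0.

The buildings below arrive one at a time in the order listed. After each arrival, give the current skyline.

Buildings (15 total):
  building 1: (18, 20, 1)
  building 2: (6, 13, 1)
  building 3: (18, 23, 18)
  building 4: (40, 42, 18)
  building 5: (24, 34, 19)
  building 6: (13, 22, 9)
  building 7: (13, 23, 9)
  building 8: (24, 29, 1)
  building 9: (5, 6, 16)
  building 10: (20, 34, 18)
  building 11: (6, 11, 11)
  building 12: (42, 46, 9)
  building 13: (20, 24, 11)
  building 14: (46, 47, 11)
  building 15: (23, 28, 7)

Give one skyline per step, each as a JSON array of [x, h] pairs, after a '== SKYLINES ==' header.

== SKYLINES ==
[[18,1],[20,0]]
[[6,1],[13,0],[18,1],[20,0]]
[[6,1],[13,0],[18,18],[23,0]]
[[6,1],[13,0],[18,18],[23,0],[40,18],[42,0]]
[[6,1],[13,0],[18,18],[23,0],[24,19],[34,0],[40,18],[42,0]]
[[6,1],[13,9],[18,18],[23,0],[24,19],[34,0],[40,18],[42,0]]
[[6,1],[13,9],[18,18],[23,0],[24,19],[34,0],[40,18],[42,0]]
[[6,1],[13,9],[18,18],[23,0],[24,19],[34,0],[40,18],[42,0]]
[[5,16],[6,1],[13,9],[18,18],[23,0],[24,19],[34,0],[40,18],[42,0]]
[[5,16],[6,1],[13,9],[18,18],[24,19],[34,0],[40,18],[42,0]]
[[5,16],[6,11],[11,1],[13,9],[18,18],[24,19],[34,0],[40,18],[42,0]]
[[5,16],[6,11],[11,1],[13,9],[18,18],[24,19],[34,0],[40,18],[42,9],[46,0]]
[[5,16],[6,11],[11,1],[13,9],[18,18],[24,19],[34,0],[40,18],[42,9],[46,0]]
[[5,16],[6,11],[11,1],[13,9],[18,18],[24,19],[34,0],[40,18],[42,9],[46,11],[47,0]]
[[5,16],[6,11],[11,1],[13,9],[18,18],[24,19],[34,0],[40,18],[42,9],[46,11],[47,0]]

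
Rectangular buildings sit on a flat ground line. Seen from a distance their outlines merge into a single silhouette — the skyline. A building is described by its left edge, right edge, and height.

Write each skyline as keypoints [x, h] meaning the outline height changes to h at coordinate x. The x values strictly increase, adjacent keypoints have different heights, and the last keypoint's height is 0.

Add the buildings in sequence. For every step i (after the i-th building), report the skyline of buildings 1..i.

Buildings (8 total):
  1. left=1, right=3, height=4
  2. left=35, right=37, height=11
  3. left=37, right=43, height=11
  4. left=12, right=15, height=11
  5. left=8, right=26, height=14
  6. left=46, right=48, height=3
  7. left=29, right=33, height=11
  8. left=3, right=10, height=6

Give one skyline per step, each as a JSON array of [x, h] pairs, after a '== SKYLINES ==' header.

== SKYLINES ==
[[1,4],[3,0]]
[[1,4],[3,0],[35,11],[37,0]]
[[1,4],[3,0],[35,11],[43,0]]
[[1,4],[3,0],[12,11],[15,0],[35,11],[43,0]]
[[1,4],[3,0],[8,14],[26,0],[35,11],[43,0]]
[[1,4],[3,0],[8,14],[26,0],[35,11],[43,0],[46,3],[48,0]]
[[1,4],[3,0],[8,14],[26,0],[29,11],[33,0],[35,11],[43,0],[46,3],[48,0]]
[[1,4],[3,6],[8,14],[26,0],[29,11],[33,0],[35,11],[43,0],[46,3],[48,0]]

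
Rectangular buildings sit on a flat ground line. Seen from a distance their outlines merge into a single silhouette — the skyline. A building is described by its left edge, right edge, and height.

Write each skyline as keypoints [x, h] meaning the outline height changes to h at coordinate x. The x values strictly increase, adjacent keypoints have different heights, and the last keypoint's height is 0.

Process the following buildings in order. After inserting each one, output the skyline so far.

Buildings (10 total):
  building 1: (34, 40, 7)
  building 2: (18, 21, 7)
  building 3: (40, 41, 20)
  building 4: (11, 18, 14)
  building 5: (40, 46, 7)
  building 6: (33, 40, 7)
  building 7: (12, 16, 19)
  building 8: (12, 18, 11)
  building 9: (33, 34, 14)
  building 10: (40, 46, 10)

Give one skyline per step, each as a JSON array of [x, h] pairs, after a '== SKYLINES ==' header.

== SKYLINES ==
[[34,7],[40,0]]
[[18,7],[21,0],[34,7],[40,0]]
[[18,7],[21,0],[34,7],[40,20],[41,0]]
[[11,14],[18,7],[21,0],[34,7],[40,20],[41,0]]
[[11,14],[18,7],[21,0],[34,7],[40,20],[41,7],[46,0]]
[[11,14],[18,7],[21,0],[33,7],[40,20],[41,7],[46,0]]
[[11,14],[12,19],[16,14],[18,7],[21,0],[33,7],[40,20],[41,7],[46,0]]
[[11,14],[12,19],[16,14],[18,7],[21,0],[33,7],[40,20],[41,7],[46,0]]
[[11,14],[12,19],[16,14],[18,7],[21,0],[33,14],[34,7],[40,20],[41,7],[46,0]]
[[11,14],[12,19],[16,14],[18,7],[21,0],[33,14],[34,7],[40,20],[41,10],[46,0]]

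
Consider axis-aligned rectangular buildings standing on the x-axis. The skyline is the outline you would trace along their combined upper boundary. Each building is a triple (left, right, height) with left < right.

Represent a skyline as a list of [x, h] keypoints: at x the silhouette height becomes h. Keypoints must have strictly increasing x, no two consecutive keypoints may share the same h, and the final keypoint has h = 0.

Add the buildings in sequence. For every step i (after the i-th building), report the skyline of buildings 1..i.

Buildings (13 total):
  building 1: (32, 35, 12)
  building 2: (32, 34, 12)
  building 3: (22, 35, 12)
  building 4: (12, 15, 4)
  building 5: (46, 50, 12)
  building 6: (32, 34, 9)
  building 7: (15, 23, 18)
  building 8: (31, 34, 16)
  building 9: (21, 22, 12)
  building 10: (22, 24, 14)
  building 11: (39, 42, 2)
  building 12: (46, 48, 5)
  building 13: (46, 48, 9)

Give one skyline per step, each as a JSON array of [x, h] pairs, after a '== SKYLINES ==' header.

== SKYLINES ==
[[32,12],[35,0]]
[[32,12],[35,0]]
[[22,12],[35,0]]
[[12,4],[15,0],[22,12],[35,0]]
[[12,4],[15,0],[22,12],[35,0],[46,12],[50,0]]
[[12,4],[15,0],[22,12],[35,0],[46,12],[50,0]]
[[12,4],[15,18],[23,12],[35,0],[46,12],[50,0]]
[[12,4],[15,18],[23,12],[31,16],[34,12],[35,0],[46,12],[50,0]]
[[12,4],[15,18],[23,12],[31,16],[34,12],[35,0],[46,12],[50,0]]
[[12,4],[15,18],[23,14],[24,12],[31,16],[34,12],[35,0],[46,12],[50,0]]
[[12,4],[15,18],[23,14],[24,12],[31,16],[34,12],[35,0],[39,2],[42,0],[46,12],[50,0]]
[[12,4],[15,18],[23,14],[24,12],[31,16],[34,12],[35,0],[39,2],[42,0],[46,12],[50,0]]
[[12,4],[15,18],[23,14],[24,12],[31,16],[34,12],[35,0],[39,2],[42,0],[46,12],[50,0]]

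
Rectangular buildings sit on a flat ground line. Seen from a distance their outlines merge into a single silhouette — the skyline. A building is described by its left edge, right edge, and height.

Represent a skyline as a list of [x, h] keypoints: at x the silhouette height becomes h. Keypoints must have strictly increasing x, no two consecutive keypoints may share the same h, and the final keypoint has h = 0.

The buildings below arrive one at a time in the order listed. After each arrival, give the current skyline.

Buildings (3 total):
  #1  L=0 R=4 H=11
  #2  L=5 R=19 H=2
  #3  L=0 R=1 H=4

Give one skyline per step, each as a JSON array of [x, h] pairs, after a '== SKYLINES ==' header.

== SKYLINES ==
[[0,11],[4,0]]
[[0,11],[4,0],[5,2],[19,0]]
[[0,11],[4,0],[5,2],[19,0]]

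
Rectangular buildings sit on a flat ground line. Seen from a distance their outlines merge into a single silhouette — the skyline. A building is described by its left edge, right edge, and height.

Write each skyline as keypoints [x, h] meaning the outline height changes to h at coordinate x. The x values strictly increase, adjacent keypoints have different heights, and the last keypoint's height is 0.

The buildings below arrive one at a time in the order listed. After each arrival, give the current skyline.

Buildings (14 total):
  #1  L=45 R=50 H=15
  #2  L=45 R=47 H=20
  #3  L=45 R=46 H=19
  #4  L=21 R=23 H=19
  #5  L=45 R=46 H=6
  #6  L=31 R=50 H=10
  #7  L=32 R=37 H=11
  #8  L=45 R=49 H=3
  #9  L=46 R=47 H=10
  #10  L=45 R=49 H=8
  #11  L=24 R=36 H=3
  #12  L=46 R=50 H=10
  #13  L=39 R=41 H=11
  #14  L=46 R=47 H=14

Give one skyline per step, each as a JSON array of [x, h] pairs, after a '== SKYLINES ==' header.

== SKYLINES ==
[[45,15],[50,0]]
[[45,20],[47,15],[50,0]]
[[45,20],[47,15],[50,0]]
[[21,19],[23,0],[45,20],[47,15],[50,0]]
[[21,19],[23,0],[45,20],[47,15],[50,0]]
[[21,19],[23,0],[31,10],[45,20],[47,15],[50,0]]
[[21,19],[23,0],[31,10],[32,11],[37,10],[45,20],[47,15],[50,0]]
[[21,19],[23,0],[31,10],[32,11],[37,10],[45,20],[47,15],[50,0]]
[[21,19],[23,0],[31,10],[32,11],[37,10],[45,20],[47,15],[50,0]]
[[21,19],[23,0],[31,10],[32,11],[37,10],[45,20],[47,15],[50,0]]
[[21,19],[23,0],[24,3],[31,10],[32,11],[37,10],[45,20],[47,15],[50,0]]
[[21,19],[23,0],[24,3],[31,10],[32,11],[37,10],[45,20],[47,15],[50,0]]
[[21,19],[23,0],[24,3],[31,10],[32,11],[37,10],[39,11],[41,10],[45,20],[47,15],[50,0]]
[[21,19],[23,0],[24,3],[31,10],[32,11],[37,10],[39,11],[41,10],[45,20],[47,15],[50,0]]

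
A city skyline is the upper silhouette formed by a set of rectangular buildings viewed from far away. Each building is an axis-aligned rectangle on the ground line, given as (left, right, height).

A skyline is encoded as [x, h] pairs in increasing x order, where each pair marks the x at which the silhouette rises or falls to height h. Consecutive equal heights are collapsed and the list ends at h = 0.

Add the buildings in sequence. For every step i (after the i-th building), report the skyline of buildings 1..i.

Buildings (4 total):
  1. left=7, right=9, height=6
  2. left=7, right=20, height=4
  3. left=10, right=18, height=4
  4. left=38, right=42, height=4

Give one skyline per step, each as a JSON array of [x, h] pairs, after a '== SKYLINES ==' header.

== SKYLINES ==
[[7,6],[9,0]]
[[7,6],[9,4],[20,0]]
[[7,6],[9,4],[20,0]]
[[7,6],[9,4],[20,0],[38,4],[42,0]]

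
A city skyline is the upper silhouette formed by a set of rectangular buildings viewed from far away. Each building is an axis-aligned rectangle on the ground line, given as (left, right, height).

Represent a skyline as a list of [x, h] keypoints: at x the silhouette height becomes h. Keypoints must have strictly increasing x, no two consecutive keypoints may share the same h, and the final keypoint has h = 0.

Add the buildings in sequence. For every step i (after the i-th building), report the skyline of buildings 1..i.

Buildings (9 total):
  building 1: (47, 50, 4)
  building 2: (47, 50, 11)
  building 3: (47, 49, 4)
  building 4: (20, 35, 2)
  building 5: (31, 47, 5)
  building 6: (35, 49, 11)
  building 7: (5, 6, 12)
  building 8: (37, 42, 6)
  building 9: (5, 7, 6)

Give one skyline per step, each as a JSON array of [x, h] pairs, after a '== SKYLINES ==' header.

== SKYLINES ==
[[47,4],[50,0]]
[[47,11],[50,0]]
[[47,11],[50,0]]
[[20,2],[35,0],[47,11],[50,0]]
[[20,2],[31,5],[47,11],[50,0]]
[[20,2],[31,5],[35,11],[50,0]]
[[5,12],[6,0],[20,2],[31,5],[35,11],[50,0]]
[[5,12],[6,0],[20,2],[31,5],[35,11],[50,0]]
[[5,12],[6,6],[7,0],[20,2],[31,5],[35,11],[50,0]]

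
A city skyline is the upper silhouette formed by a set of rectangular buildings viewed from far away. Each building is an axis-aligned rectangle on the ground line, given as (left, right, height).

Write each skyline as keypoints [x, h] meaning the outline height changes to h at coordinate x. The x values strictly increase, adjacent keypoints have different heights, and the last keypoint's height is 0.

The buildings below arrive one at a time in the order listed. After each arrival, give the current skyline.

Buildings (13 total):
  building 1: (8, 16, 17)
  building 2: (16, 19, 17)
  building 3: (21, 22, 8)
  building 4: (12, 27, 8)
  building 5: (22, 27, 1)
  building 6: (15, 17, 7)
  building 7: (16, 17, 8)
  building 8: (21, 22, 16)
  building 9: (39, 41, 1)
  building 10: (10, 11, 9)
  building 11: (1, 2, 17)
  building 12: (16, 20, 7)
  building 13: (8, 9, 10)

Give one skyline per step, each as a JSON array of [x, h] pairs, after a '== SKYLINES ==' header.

== SKYLINES ==
[[8,17],[16,0]]
[[8,17],[19,0]]
[[8,17],[19,0],[21,8],[22,0]]
[[8,17],[19,8],[27,0]]
[[8,17],[19,8],[27,0]]
[[8,17],[19,8],[27,0]]
[[8,17],[19,8],[27,0]]
[[8,17],[19,8],[21,16],[22,8],[27,0]]
[[8,17],[19,8],[21,16],[22,8],[27,0],[39,1],[41,0]]
[[8,17],[19,8],[21,16],[22,8],[27,0],[39,1],[41,0]]
[[1,17],[2,0],[8,17],[19,8],[21,16],[22,8],[27,0],[39,1],[41,0]]
[[1,17],[2,0],[8,17],[19,8],[21,16],[22,8],[27,0],[39,1],[41,0]]
[[1,17],[2,0],[8,17],[19,8],[21,16],[22,8],[27,0],[39,1],[41,0]]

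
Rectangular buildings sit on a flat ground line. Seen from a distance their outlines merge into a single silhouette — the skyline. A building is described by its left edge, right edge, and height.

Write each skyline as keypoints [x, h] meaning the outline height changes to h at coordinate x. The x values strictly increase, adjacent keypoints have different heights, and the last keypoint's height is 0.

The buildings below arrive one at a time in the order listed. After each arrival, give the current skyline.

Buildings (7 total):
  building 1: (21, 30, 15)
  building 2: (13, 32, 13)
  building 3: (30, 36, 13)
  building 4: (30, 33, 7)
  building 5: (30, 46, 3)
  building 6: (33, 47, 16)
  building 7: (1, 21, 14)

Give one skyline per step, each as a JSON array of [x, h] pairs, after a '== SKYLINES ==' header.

== SKYLINES ==
[[21,15],[30,0]]
[[13,13],[21,15],[30,13],[32,0]]
[[13,13],[21,15],[30,13],[36,0]]
[[13,13],[21,15],[30,13],[36,0]]
[[13,13],[21,15],[30,13],[36,3],[46,0]]
[[13,13],[21,15],[30,13],[33,16],[47,0]]
[[1,14],[21,15],[30,13],[33,16],[47,0]]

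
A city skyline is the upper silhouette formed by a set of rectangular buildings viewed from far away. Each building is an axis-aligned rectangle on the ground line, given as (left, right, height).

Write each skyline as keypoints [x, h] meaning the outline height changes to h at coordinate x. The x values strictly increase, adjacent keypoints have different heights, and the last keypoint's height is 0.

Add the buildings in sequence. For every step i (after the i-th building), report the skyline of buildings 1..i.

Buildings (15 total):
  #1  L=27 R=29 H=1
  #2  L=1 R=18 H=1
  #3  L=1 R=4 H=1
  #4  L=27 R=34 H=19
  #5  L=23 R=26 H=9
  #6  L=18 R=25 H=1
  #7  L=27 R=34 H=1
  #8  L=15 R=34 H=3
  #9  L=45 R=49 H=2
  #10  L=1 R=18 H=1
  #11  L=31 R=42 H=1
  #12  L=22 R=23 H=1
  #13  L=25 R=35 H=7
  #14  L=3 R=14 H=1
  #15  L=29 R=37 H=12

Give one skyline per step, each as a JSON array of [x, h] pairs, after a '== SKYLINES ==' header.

== SKYLINES ==
[[27,1],[29,0]]
[[1,1],[18,0],[27,1],[29,0]]
[[1,1],[18,0],[27,1],[29,0]]
[[1,1],[18,0],[27,19],[34,0]]
[[1,1],[18,0],[23,9],[26,0],[27,19],[34,0]]
[[1,1],[23,9],[26,0],[27,19],[34,0]]
[[1,1],[23,9],[26,0],[27,19],[34,0]]
[[1,1],[15,3],[23,9],[26,3],[27,19],[34,0]]
[[1,1],[15,3],[23,9],[26,3],[27,19],[34,0],[45,2],[49,0]]
[[1,1],[15,3],[23,9],[26,3],[27,19],[34,0],[45,2],[49,0]]
[[1,1],[15,3],[23,9],[26,3],[27,19],[34,1],[42,0],[45,2],[49,0]]
[[1,1],[15,3],[23,9],[26,3],[27,19],[34,1],[42,0],[45,2],[49,0]]
[[1,1],[15,3],[23,9],[26,7],[27,19],[34,7],[35,1],[42,0],[45,2],[49,0]]
[[1,1],[15,3],[23,9],[26,7],[27,19],[34,7],[35,1],[42,0],[45,2],[49,0]]
[[1,1],[15,3],[23,9],[26,7],[27,19],[34,12],[37,1],[42,0],[45,2],[49,0]]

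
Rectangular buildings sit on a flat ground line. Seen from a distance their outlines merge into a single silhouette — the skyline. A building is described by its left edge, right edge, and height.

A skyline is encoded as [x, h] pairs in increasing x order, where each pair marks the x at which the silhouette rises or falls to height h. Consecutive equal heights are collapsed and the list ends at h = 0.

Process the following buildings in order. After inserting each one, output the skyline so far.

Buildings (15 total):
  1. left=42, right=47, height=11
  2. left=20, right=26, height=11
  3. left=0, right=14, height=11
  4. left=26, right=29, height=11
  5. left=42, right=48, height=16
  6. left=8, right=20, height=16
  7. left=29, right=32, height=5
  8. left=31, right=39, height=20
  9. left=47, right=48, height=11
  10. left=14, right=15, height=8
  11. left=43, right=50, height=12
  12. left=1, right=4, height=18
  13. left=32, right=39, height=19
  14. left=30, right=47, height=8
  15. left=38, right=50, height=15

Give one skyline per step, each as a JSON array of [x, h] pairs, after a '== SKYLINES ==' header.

== SKYLINES ==
[[42,11],[47,0]]
[[20,11],[26,0],[42,11],[47,0]]
[[0,11],[14,0],[20,11],[26,0],[42,11],[47,0]]
[[0,11],[14,0],[20,11],[29,0],[42,11],[47,0]]
[[0,11],[14,0],[20,11],[29,0],[42,16],[48,0]]
[[0,11],[8,16],[20,11],[29,0],[42,16],[48,0]]
[[0,11],[8,16],[20,11],[29,5],[32,0],[42,16],[48,0]]
[[0,11],[8,16],[20,11],[29,5],[31,20],[39,0],[42,16],[48,0]]
[[0,11],[8,16],[20,11],[29,5],[31,20],[39,0],[42,16],[48,0]]
[[0,11],[8,16],[20,11],[29,5],[31,20],[39,0],[42,16],[48,0]]
[[0,11],[8,16],[20,11],[29,5],[31,20],[39,0],[42,16],[48,12],[50,0]]
[[0,11],[1,18],[4,11],[8,16],[20,11],[29,5],[31,20],[39,0],[42,16],[48,12],[50,0]]
[[0,11],[1,18],[4,11],[8,16],[20,11],[29,5],[31,20],[39,0],[42,16],[48,12],[50,0]]
[[0,11],[1,18],[4,11],[8,16],[20,11],[29,5],[30,8],[31,20],[39,8],[42,16],[48,12],[50,0]]
[[0,11],[1,18],[4,11],[8,16],[20,11],[29,5],[30,8],[31,20],[39,15],[42,16],[48,15],[50,0]]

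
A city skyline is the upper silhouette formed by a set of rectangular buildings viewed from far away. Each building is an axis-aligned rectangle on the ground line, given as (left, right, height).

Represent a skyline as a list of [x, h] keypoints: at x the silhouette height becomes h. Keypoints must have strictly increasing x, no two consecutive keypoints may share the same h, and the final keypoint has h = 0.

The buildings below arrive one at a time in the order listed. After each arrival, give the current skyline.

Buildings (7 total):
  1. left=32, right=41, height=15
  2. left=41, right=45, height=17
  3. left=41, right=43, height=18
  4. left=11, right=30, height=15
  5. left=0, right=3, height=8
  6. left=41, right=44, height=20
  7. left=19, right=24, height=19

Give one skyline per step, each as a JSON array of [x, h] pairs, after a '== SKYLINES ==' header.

== SKYLINES ==
[[32,15],[41,0]]
[[32,15],[41,17],[45,0]]
[[32,15],[41,18],[43,17],[45,0]]
[[11,15],[30,0],[32,15],[41,18],[43,17],[45,0]]
[[0,8],[3,0],[11,15],[30,0],[32,15],[41,18],[43,17],[45,0]]
[[0,8],[3,0],[11,15],[30,0],[32,15],[41,20],[44,17],[45,0]]
[[0,8],[3,0],[11,15],[19,19],[24,15],[30,0],[32,15],[41,20],[44,17],[45,0]]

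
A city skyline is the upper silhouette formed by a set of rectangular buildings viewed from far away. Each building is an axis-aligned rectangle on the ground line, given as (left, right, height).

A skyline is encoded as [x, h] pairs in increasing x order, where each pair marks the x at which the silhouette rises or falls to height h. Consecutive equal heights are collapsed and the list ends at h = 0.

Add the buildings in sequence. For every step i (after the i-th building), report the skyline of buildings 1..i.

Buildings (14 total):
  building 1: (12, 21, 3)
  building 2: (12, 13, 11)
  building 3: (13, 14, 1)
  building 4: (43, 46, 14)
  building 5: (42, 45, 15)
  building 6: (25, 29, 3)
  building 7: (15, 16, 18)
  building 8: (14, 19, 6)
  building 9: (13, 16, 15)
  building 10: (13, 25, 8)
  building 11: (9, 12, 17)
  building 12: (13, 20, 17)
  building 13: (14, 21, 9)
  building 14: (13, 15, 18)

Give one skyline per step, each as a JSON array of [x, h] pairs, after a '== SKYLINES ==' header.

== SKYLINES ==
[[12,3],[21,0]]
[[12,11],[13,3],[21,0]]
[[12,11],[13,3],[21,0]]
[[12,11],[13,3],[21,0],[43,14],[46,0]]
[[12,11],[13,3],[21,0],[42,15],[45,14],[46,0]]
[[12,11],[13,3],[21,0],[25,3],[29,0],[42,15],[45,14],[46,0]]
[[12,11],[13,3],[15,18],[16,3],[21,0],[25,3],[29,0],[42,15],[45,14],[46,0]]
[[12,11],[13,3],[14,6],[15,18],[16,6],[19,3],[21,0],[25,3],[29,0],[42,15],[45,14],[46,0]]
[[12,11],[13,15],[15,18],[16,6],[19,3],[21,0],[25,3],[29,0],[42,15],[45,14],[46,0]]
[[12,11],[13,15],[15,18],[16,8],[25,3],[29,0],[42,15],[45,14],[46,0]]
[[9,17],[12,11],[13,15],[15,18],[16,8],[25,3],[29,0],[42,15],[45,14],[46,0]]
[[9,17],[12,11],[13,17],[15,18],[16,17],[20,8],[25,3],[29,0],[42,15],[45,14],[46,0]]
[[9,17],[12,11],[13,17],[15,18],[16,17],[20,9],[21,8],[25,3],[29,0],[42,15],[45,14],[46,0]]
[[9,17],[12,11],[13,18],[16,17],[20,9],[21,8],[25,3],[29,0],[42,15],[45,14],[46,0]]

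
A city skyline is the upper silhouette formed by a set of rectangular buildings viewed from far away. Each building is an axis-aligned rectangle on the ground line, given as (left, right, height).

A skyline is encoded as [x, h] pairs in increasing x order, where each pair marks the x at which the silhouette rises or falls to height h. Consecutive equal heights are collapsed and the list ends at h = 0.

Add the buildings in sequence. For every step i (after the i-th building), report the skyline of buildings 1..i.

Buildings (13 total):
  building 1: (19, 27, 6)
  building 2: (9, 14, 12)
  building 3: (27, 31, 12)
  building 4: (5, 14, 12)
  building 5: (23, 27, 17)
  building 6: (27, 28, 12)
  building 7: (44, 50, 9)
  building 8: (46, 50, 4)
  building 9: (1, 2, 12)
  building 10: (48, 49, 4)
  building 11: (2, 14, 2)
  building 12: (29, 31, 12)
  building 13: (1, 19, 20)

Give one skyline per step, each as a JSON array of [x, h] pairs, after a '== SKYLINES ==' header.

== SKYLINES ==
[[19,6],[27,0]]
[[9,12],[14,0],[19,6],[27,0]]
[[9,12],[14,0],[19,6],[27,12],[31,0]]
[[5,12],[14,0],[19,6],[27,12],[31,0]]
[[5,12],[14,0],[19,6],[23,17],[27,12],[31,0]]
[[5,12],[14,0],[19,6],[23,17],[27,12],[31,0]]
[[5,12],[14,0],[19,6],[23,17],[27,12],[31,0],[44,9],[50,0]]
[[5,12],[14,0],[19,6],[23,17],[27,12],[31,0],[44,9],[50,0]]
[[1,12],[2,0],[5,12],[14,0],[19,6],[23,17],[27,12],[31,0],[44,9],[50,0]]
[[1,12],[2,0],[5,12],[14,0],[19,6],[23,17],[27,12],[31,0],[44,9],[50,0]]
[[1,12],[2,2],[5,12],[14,0],[19,6],[23,17],[27,12],[31,0],[44,9],[50,0]]
[[1,12],[2,2],[5,12],[14,0],[19,6],[23,17],[27,12],[31,0],[44,9],[50,0]]
[[1,20],[19,6],[23,17],[27,12],[31,0],[44,9],[50,0]]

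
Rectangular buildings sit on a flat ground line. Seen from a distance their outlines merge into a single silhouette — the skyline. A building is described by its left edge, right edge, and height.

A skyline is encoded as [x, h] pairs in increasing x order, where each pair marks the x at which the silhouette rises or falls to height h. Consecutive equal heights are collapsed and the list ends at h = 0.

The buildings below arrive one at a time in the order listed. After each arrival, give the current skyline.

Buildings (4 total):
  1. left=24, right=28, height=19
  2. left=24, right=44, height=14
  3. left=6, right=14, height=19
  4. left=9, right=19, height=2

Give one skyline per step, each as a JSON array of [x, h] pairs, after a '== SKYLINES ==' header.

== SKYLINES ==
[[24,19],[28,0]]
[[24,19],[28,14],[44,0]]
[[6,19],[14,0],[24,19],[28,14],[44,0]]
[[6,19],[14,2],[19,0],[24,19],[28,14],[44,0]]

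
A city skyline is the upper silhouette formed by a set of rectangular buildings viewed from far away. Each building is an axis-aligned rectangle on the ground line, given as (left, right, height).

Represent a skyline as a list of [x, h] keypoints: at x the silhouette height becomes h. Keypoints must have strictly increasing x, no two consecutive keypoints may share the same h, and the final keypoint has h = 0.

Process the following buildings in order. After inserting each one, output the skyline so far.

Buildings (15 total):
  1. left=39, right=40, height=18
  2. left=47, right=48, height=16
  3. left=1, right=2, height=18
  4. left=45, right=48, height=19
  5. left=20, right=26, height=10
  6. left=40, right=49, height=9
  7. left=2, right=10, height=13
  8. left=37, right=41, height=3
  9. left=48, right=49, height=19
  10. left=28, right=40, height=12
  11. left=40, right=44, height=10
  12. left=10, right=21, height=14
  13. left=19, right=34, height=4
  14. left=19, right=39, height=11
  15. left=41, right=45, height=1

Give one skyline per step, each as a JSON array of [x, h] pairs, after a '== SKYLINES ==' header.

== SKYLINES ==
[[39,18],[40,0]]
[[39,18],[40,0],[47,16],[48,0]]
[[1,18],[2,0],[39,18],[40,0],[47,16],[48,0]]
[[1,18],[2,0],[39,18],[40,0],[45,19],[48,0]]
[[1,18],[2,0],[20,10],[26,0],[39,18],[40,0],[45,19],[48,0]]
[[1,18],[2,0],[20,10],[26,0],[39,18],[40,9],[45,19],[48,9],[49,0]]
[[1,18],[2,13],[10,0],[20,10],[26,0],[39,18],[40,9],[45,19],[48,9],[49,0]]
[[1,18],[2,13],[10,0],[20,10],[26,0],[37,3],[39,18],[40,9],[45,19],[48,9],[49,0]]
[[1,18],[2,13],[10,0],[20,10],[26,0],[37,3],[39,18],[40,9],[45,19],[49,0]]
[[1,18],[2,13],[10,0],[20,10],[26,0],[28,12],[39,18],[40,9],[45,19],[49,0]]
[[1,18],[2,13],[10,0],[20,10],[26,0],[28,12],[39,18],[40,10],[44,9],[45,19],[49,0]]
[[1,18],[2,13],[10,14],[21,10],[26,0],[28,12],[39,18],[40,10],[44,9],[45,19],[49,0]]
[[1,18],[2,13],[10,14],[21,10],[26,4],[28,12],[39,18],[40,10],[44,9],[45,19],[49,0]]
[[1,18],[2,13],[10,14],[21,11],[28,12],[39,18],[40,10],[44,9],[45,19],[49,0]]
[[1,18],[2,13],[10,14],[21,11],[28,12],[39,18],[40,10],[44,9],[45,19],[49,0]]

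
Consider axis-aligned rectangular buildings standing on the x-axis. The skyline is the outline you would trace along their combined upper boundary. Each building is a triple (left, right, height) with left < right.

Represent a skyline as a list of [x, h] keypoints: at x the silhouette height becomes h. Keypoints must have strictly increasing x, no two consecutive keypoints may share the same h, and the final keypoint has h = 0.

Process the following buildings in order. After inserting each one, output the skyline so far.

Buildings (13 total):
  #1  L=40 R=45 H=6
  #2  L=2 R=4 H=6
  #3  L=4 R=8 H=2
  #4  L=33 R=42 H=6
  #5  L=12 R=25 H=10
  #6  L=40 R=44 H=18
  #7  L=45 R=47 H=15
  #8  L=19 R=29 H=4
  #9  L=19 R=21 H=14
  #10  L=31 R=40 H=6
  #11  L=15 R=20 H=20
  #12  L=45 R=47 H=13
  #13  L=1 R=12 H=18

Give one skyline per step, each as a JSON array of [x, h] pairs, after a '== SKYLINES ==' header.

== SKYLINES ==
[[40,6],[45,0]]
[[2,6],[4,0],[40,6],[45,0]]
[[2,6],[4,2],[8,0],[40,6],[45,0]]
[[2,6],[4,2],[8,0],[33,6],[45,0]]
[[2,6],[4,2],[8,0],[12,10],[25,0],[33,6],[45,0]]
[[2,6],[4,2],[8,0],[12,10],[25,0],[33,6],[40,18],[44,6],[45,0]]
[[2,6],[4,2],[8,0],[12,10],[25,0],[33,6],[40,18],[44,6],[45,15],[47,0]]
[[2,6],[4,2],[8,0],[12,10],[25,4],[29,0],[33,6],[40,18],[44,6],[45,15],[47,0]]
[[2,6],[4,2],[8,0],[12,10],[19,14],[21,10],[25,4],[29,0],[33,6],[40,18],[44,6],[45,15],[47,0]]
[[2,6],[4,2],[8,0],[12,10],[19,14],[21,10],[25,4],[29,0],[31,6],[40,18],[44,6],[45,15],[47,0]]
[[2,6],[4,2],[8,0],[12,10],[15,20],[20,14],[21,10],[25,4],[29,0],[31,6],[40,18],[44,6],[45,15],[47,0]]
[[2,6],[4,2],[8,0],[12,10],[15,20],[20,14],[21,10],[25,4],[29,0],[31,6],[40,18],[44,6],[45,15],[47,0]]
[[1,18],[12,10],[15,20],[20,14],[21,10],[25,4],[29,0],[31,6],[40,18],[44,6],[45,15],[47,0]]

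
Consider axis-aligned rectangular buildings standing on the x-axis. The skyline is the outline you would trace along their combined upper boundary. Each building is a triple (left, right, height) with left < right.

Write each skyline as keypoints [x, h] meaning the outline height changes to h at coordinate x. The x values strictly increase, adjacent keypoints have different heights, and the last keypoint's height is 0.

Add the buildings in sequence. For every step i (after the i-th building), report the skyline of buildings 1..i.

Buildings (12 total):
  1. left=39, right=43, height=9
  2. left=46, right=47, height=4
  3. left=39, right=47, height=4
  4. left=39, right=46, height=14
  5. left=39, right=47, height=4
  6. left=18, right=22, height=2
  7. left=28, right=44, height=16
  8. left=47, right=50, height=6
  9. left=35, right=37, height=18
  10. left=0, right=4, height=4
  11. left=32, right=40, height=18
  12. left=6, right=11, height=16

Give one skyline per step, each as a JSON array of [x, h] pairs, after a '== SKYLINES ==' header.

== SKYLINES ==
[[39,9],[43,0]]
[[39,9],[43,0],[46,4],[47,0]]
[[39,9],[43,4],[47,0]]
[[39,14],[46,4],[47,0]]
[[39,14],[46,4],[47,0]]
[[18,2],[22,0],[39,14],[46,4],[47,0]]
[[18,2],[22,0],[28,16],[44,14],[46,4],[47,0]]
[[18,2],[22,0],[28,16],[44,14],[46,4],[47,6],[50,0]]
[[18,2],[22,0],[28,16],[35,18],[37,16],[44,14],[46,4],[47,6],[50,0]]
[[0,4],[4,0],[18,2],[22,0],[28,16],[35,18],[37,16],[44,14],[46,4],[47,6],[50,0]]
[[0,4],[4,0],[18,2],[22,0],[28,16],[32,18],[40,16],[44,14],[46,4],[47,6],[50,0]]
[[0,4],[4,0],[6,16],[11,0],[18,2],[22,0],[28,16],[32,18],[40,16],[44,14],[46,4],[47,6],[50,0]]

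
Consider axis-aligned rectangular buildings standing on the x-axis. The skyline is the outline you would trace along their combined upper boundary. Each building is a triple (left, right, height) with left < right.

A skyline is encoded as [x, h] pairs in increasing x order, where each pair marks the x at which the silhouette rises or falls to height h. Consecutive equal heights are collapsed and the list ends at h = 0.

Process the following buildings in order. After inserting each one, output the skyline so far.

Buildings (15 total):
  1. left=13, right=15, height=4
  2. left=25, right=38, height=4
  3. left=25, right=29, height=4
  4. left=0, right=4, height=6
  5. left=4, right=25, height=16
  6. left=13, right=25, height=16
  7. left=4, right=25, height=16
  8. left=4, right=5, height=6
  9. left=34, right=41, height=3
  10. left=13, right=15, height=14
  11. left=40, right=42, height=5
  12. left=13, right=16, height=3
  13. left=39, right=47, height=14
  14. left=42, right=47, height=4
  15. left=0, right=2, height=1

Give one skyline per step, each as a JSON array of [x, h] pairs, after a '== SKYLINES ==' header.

== SKYLINES ==
[[13,4],[15,0]]
[[13,4],[15,0],[25,4],[38,0]]
[[13,4],[15,0],[25,4],[38,0]]
[[0,6],[4,0],[13,4],[15,0],[25,4],[38,0]]
[[0,6],[4,16],[25,4],[38,0]]
[[0,6],[4,16],[25,4],[38,0]]
[[0,6],[4,16],[25,4],[38,0]]
[[0,6],[4,16],[25,4],[38,0]]
[[0,6],[4,16],[25,4],[38,3],[41,0]]
[[0,6],[4,16],[25,4],[38,3],[41,0]]
[[0,6],[4,16],[25,4],[38,3],[40,5],[42,0]]
[[0,6],[4,16],[25,4],[38,3],[40,5],[42,0]]
[[0,6],[4,16],[25,4],[38,3],[39,14],[47,0]]
[[0,6],[4,16],[25,4],[38,3],[39,14],[47,0]]
[[0,6],[4,16],[25,4],[38,3],[39,14],[47,0]]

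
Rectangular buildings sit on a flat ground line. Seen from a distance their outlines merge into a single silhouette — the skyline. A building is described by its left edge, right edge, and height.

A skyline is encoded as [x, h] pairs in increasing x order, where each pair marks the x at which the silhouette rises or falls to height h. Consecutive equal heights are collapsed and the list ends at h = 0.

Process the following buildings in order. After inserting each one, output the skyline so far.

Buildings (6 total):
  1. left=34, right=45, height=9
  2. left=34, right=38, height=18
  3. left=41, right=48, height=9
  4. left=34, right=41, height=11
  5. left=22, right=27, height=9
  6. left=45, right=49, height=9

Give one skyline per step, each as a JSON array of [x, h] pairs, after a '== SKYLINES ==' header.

== SKYLINES ==
[[34,9],[45,0]]
[[34,18],[38,9],[45,0]]
[[34,18],[38,9],[48,0]]
[[34,18],[38,11],[41,9],[48,0]]
[[22,9],[27,0],[34,18],[38,11],[41,9],[48,0]]
[[22,9],[27,0],[34,18],[38,11],[41,9],[49,0]]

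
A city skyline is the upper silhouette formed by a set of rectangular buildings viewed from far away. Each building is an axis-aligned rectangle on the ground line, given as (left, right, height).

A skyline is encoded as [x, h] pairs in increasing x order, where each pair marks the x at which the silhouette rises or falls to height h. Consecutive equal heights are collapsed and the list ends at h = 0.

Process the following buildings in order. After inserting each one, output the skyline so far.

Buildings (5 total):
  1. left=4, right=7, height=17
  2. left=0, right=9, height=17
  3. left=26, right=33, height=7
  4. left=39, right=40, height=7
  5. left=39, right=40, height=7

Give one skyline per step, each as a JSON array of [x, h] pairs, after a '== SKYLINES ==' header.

== SKYLINES ==
[[4,17],[7,0]]
[[0,17],[9,0]]
[[0,17],[9,0],[26,7],[33,0]]
[[0,17],[9,0],[26,7],[33,0],[39,7],[40,0]]
[[0,17],[9,0],[26,7],[33,0],[39,7],[40,0]]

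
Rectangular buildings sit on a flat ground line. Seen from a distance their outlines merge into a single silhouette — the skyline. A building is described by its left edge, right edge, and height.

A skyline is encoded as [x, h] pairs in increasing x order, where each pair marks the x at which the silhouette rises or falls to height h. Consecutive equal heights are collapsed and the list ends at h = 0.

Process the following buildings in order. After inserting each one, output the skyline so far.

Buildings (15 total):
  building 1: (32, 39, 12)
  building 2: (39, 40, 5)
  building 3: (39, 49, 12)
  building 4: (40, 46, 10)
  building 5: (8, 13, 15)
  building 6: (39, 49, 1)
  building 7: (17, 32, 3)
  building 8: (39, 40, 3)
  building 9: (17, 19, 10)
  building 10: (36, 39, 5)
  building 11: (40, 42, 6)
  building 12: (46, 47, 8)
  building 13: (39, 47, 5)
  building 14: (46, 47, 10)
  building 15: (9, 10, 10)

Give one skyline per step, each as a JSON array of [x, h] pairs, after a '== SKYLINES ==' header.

== SKYLINES ==
[[32,12],[39,0]]
[[32,12],[39,5],[40,0]]
[[32,12],[49,0]]
[[32,12],[49,0]]
[[8,15],[13,0],[32,12],[49,0]]
[[8,15],[13,0],[32,12],[49,0]]
[[8,15],[13,0],[17,3],[32,12],[49,0]]
[[8,15],[13,0],[17,3],[32,12],[49,0]]
[[8,15],[13,0],[17,10],[19,3],[32,12],[49,0]]
[[8,15],[13,0],[17,10],[19,3],[32,12],[49,0]]
[[8,15],[13,0],[17,10],[19,3],[32,12],[49,0]]
[[8,15],[13,0],[17,10],[19,3],[32,12],[49,0]]
[[8,15],[13,0],[17,10],[19,3],[32,12],[49,0]]
[[8,15],[13,0],[17,10],[19,3],[32,12],[49,0]]
[[8,15],[13,0],[17,10],[19,3],[32,12],[49,0]]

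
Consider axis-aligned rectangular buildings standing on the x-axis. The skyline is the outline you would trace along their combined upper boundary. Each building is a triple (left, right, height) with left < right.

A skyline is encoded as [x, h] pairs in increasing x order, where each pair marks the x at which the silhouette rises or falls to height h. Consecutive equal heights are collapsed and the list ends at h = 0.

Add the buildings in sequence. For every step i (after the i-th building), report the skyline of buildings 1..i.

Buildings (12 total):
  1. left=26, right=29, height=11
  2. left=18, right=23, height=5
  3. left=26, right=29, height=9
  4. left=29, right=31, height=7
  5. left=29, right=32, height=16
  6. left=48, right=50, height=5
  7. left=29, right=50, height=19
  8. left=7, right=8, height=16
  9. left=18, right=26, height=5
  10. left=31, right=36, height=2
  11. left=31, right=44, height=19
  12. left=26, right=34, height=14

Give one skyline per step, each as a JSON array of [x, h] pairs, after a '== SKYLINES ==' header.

== SKYLINES ==
[[26,11],[29,0]]
[[18,5],[23,0],[26,11],[29,0]]
[[18,5],[23,0],[26,11],[29,0]]
[[18,5],[23,0],[26,11],[29,7],[31,0]]
[[18,5],[23,0],[26,11],[29,16],[32,0]]
[[18,5],[23,0],[26,11],[29,16],[32,0],[48,5],[50,0]]
[[18,5],[23,0],[26,11],[29,19],[50,0]]
[[7,16],[8,0],[18,5],[23,0],[26,11],[29,19],[50,0]]
[[7,16],[8,0],[18,5],[26,11],[29,19],[50,0]]
[[7,16],[8,0],[18,5],[26,11],[29,19],[50,0]]
[[7,16],[8,0],[18,5],[26,11],[29,19],[50,0]]
[[7,16],[8,0],[18,5],[26,14],[29,19],[50,0]]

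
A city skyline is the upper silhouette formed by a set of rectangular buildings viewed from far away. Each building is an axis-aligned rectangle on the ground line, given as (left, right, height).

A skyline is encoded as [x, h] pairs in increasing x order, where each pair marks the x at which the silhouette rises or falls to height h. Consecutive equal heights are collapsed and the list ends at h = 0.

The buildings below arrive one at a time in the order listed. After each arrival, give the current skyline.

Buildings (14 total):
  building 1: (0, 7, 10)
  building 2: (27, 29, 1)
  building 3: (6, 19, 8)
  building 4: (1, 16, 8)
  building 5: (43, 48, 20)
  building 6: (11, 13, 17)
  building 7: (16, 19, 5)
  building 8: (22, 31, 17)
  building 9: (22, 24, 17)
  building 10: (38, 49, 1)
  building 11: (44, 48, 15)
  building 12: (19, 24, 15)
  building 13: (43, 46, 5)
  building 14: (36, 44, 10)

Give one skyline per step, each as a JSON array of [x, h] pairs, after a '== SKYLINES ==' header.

== SKYLINES ==
[[0,10],[7,0]]
[[0,10],[7,0],[27,1],[29,0]]
[[0,10],[7,8],[19,0],[27,1],[29,0]]
[[0,10],[7,8],[19,0],[27,1],[29,0]]
[[0,10],[7,8],[19,0],[27,1],[29,0],[43,20],[48,0]]
[[0,10],[7,8],[11,17],[13,8],[19,0],[27,1],[29,0],[43,20],[48,0]]
[[0,10],[7,8],[11,17],[13,8],[19,0],[27,1],[29,0],[43,20],[48,0]]
[[0,10],[7,8],[11,17],[13,8],[19,0],[22,17],[31,0],[43,20],[48,0]]
[[0,10],[7,8],[11,17],[13,8],[19,0],[22,17],[31,0],[43,20],[48,0]]
[[0,10],[7,8],[11,17],[13,8],[19,0],[22,17],[31,0],[38,1],[43,20],[48,1],[49,0]]
[[0,10],[7,8],[11,17],[13,8],[19,0],[22,17],[31,0],[38,1],[43,20],[48,1],[49,0]]
[[0,10],[7,8],[11,17],[13,8],[19,15],[22,17],[31,0],[38,1],[43,20],[48,1],[49,0]]
[[0,10],[7,8],[11,17],[13,8],[19,15],[22,17],[31,0],[38,1],[43,20],[48,1],[49,0]]
[[0,10],[7,8],[11,17],[13,8],[19,15],[22,17],[31,0],[36,10],[43,20],[48,1],[49,0]]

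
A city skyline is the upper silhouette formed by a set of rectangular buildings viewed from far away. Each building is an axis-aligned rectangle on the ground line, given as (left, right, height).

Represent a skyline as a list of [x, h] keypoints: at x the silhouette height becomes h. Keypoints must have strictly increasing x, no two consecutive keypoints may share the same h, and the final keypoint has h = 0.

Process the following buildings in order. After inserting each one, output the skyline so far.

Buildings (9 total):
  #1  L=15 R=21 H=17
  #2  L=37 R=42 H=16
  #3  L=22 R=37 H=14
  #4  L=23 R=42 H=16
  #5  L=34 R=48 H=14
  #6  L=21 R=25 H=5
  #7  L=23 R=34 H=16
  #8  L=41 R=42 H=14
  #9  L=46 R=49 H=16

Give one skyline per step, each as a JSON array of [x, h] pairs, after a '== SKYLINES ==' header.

== SKYLINES ==
[[15,17],[21,0]]
[[15,17],[21,0],[37,16],[42,0]]
[[15,17],[21,0],[22,14],[37,16],[42,0]]
[[15,17],[21,0],[22,14],[23,16],[42,0]]
[[15,17],[21,0],[22,14],[23,16],[42,14],[48,0]]
[[15,17],[21,5],[22,14],[23,16],[42,14],[48,0]]
[[15,17],[21,5],[22,14],[23,16],[42,14],[48,0]]
[[15,17],[21,5],[22,14],[23,16],[42,14],[48,0]]
[[15,17],[21,5],[22,14],[23,16],[42,14],[46,16],[49,0]]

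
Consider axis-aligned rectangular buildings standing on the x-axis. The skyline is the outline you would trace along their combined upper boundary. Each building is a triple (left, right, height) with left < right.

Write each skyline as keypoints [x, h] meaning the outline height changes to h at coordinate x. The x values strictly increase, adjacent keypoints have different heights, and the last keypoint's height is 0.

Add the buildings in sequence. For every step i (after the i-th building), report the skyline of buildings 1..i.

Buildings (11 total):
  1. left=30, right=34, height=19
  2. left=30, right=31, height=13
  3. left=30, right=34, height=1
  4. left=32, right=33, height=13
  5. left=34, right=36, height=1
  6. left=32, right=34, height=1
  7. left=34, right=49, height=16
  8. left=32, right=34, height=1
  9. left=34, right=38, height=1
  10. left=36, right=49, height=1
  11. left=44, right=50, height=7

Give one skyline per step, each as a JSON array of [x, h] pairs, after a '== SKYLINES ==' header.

== SKYLINES ==
[[30,19],[34,0]]
[[30,19],[34,0]]
[[30,19],[34,0]]
[[30,19],[34,0]]
[[30,19],[34,1],[36,0]]
[[30,19],[34,1],[36,0]]
[[30,19],[34,16],[49,0]]
[[30,19],[34,16],[49,0]]
[[30,19],[34,16],[49,0]]
[[30,19],[34,16],[49,0]]
[[30,19],[34,16],[49,7],[50,0]]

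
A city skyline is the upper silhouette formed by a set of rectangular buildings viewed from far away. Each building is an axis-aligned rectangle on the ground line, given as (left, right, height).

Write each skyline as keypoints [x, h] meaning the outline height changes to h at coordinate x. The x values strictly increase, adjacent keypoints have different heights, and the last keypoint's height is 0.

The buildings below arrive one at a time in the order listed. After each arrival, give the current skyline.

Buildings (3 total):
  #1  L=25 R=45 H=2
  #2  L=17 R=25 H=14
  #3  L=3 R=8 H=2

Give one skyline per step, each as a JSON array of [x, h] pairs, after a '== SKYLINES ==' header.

== SKYLINES ==
[[25,2],[45,0]]
[[17,14],[25,2],[45,0]]
[[3,2],[8,0],[17,14],[25,2],[45,0]]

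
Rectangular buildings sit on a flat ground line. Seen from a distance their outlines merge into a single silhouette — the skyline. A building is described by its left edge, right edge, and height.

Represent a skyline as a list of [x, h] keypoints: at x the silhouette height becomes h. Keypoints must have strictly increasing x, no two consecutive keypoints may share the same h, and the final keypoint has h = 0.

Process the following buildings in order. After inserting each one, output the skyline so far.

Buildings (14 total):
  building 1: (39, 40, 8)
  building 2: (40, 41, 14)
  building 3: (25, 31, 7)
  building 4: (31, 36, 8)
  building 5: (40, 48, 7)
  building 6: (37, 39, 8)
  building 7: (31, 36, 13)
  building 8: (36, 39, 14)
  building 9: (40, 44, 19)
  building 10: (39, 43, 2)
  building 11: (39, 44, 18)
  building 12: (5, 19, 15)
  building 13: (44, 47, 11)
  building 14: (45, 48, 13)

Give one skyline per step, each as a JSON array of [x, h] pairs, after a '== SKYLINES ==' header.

== SKYLINES ==
[[39,8],[40,0]]
[[39,8],[40,14],[41,0]]
[[25,7],[31,0],[39,8],[40,14],[41,0]]
[[25,7],[31,8],[36,0],[39,8],[40,14],[41,0]]
[[25,7],[31,8],[36,0],[39,8],[40,14],[41,7],[48,0]]
[[25,7],[31,8],[36,0],[37,8],[40,14],[41,7],[48,0]]
[[25,7],[31,13],[36,0],[37,8],[40,14],[41,7],[48,0]]
[[25,7],[31,13],[36,14],[39,8],[40,14],[41,7],[48,0]]
[[25,7],[31,13],[36,14],[39,8],[40,19],[44,7],[48,0]]
[[25,7],[31,13],[36,14],[39,8],[40,19],[44,7],[48,0]]
[[25,7],[31,13],[36,14],[39,18],[40,19],[44,7],[48,0]]
[[5,15],[19,0],[25,7],[31,13],[36,14],[39,18],[40,19],[44,7],[48,0]]
[[5,15],[19,0],[25,7],[31,13],[36,14],[39,18],[40,19],[44,11],[47,7],[48,0]]
[[5,15],[19,0],[25,7],[31,13],[36,14],[39,18],[40,19],[44,11],[45,13],[48,0]]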